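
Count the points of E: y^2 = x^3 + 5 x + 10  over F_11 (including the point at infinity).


For each x in F_11, count y with y^2 = x^3 + 5 x + 10 mod 11:
  x = 1: RHS = 5, y in [4, 7]  -> 2 point(s)
  x = 6: RHS = 3, y in [5, 6]  -> 2 point(s)
  x = 7: RHS = 3, y in [5, 6]  -> 2 point(s)
  x = 8: RHS = 1, y in [1, 10]  -> 2 point(s)
  x = 9: RHS = 3, y in [5, 6]  -> 2 point(s)
  x = 10: RHS = 4, y in [2, 9]  -> 2 point(s)
Affine points: 12. Add the point at infinity: total = 13.

#E(F_11) = 13


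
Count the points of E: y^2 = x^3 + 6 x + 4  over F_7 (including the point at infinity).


For each x in F_7, count y with y^2 = x^3 + 6 x + 4 mod 7:
  x = 0: RHS = 4, y in [2, 5]  -> 2 point(s)
  x = 1: RHS = 4, y in [2, 5]  -> 2 point(s)
  x = 3: RHS = 0, y in [0]  -> 1 point(s)
  x = 4: RHS = 1, y in [1, 6]  -> 2 point(s)
  x = 6: RHS = 4, y in [2, 5]  -> 2 point(s)
Affine points: 9. Add the point at infinity: total = 10.

#E(F_7) = 10


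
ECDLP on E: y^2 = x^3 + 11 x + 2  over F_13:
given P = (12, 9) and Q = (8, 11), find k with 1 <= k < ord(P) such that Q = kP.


Enumerate multiples of P until we hit Q = (8, 11):
  1P = (12, 9)
  2P = (1, 1)
  3P = (3, 7)
  4P = (8, 2)
  5P = (5, 0)
  6P = (8, 11)
Match found at i = 6.

k = 6


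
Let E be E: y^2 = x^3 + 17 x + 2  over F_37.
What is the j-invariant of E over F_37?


Delta = -16(4 a^3 + 27 b^2) mod 37 = 5
-1728 * (4 a)^3 = -1728 * (4*17)^3 mod 37 = 29
j = 29 * 5^(-1) mod 37 = 28

j = 28 (mod 37)


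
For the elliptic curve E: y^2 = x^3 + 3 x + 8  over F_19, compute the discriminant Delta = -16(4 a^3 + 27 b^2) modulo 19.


4 a^3 + 27 b^2 = 4*3^3 + 27*8^2 = 108 + 1728 = 1836
Delta = -16 * (1836) = -29376
Delta mod 19 = 17

Delta = 17 (mod 19)


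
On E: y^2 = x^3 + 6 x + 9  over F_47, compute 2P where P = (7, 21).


Doubling: s = (3 x1^2 + a) / (2 y1)
s = (3*7^2 + 6) / (2*21) mod 47 = 7
x3 = s^2 - 2 x1 mod 47 = 7^2 - 2*7 = 35
y3 = s (x1 - x3) - y1 mod 47 = 7 * (7 - 35) - 21 = 18

2P = (35, 18)


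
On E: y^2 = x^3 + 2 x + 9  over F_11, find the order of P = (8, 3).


Compute successive multiples of P until we hit O:
  1P = (8, 3)
  2P = (4, 9)
  3P = (4, 2)
  4P = (8, 8)
  5P = O

ord(P) = 5


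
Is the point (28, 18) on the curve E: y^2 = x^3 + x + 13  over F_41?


Check whether y^2 = x^3 + 1 x + 13 (mod 41) for (x, y) = (28, 18).
LHS: y^2 = 18^2 mod 41 = 37
RHS: x^3 + 1 x + 13 = 28^3 + 1*28 + 13 mod 41 = 17
LHS != RHS

No, not on the curve


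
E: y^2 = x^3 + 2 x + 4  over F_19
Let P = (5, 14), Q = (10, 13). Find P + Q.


P != Q, so use the chord formula.
s = (y2 - y1) / (x2 - x1) = (18) / (5) mod 19 = 15
x3 = s^2 - x1 - x2 mod 19 = 15^2 - 5 - 10 = 1
y3 = s (x1 - x3) - y1 mod 19 = 15 * (5 - 1) - 14 = 8

P + Q = (1, 8)


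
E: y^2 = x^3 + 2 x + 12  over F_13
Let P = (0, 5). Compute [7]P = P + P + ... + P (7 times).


k = 7 = 111_2 (binary, LSB first: 111)
Double-and-add from P = (0, 5):
  bit 0 = 1: acc = O + (0, 5) = (0, 5)
  bit 1 = 1: acc = (0, 5) + (12, 3) = (5, 11)
  bit 2 = 1: acc = (5, 11) + (11, 0) = (0, 8)

7P = (0, 8)


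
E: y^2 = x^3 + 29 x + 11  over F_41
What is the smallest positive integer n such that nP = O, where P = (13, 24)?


Compute successive multiples of P until we hit O:
  1P = (13, 24)
  2P = (11, 12)
  3P = (12, 23)
  4P = (17, 13)
  5P = (16, 15)
  6P = (21, 0)
  7P = (16, 26)
  8P = (17, 28)
  ... (continuing to 12P)
  12P = O

ord(P) = 12


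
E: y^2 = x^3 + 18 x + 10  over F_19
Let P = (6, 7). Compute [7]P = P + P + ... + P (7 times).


k = 7 = 111_2 (binary, LSB first: 111)
Double-and-add from P = (6, 7):
  bit 0 = 1: acc = O + (6, 7) = (6, 7)
  bit 1 = 1: acc = (6, 7) + (12, 15) = (7, 17)
  bit 2 = 1: acc = (7, 17) + (11, 0) = (6, 12)

7P = (6, 12)


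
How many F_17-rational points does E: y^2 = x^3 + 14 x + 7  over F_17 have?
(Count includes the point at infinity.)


For each x in F_17, count y with y^2 = x^3 + 14 x + 7 mod 17:
  x = 2: RHS = 9, y in [3, 14]  -> 2 point(s)
  x = 3: RHS = 8, y in [5, 12]  -> 2 point(s)
  x = 4: RHS = 8, y in [5, 12]  -> 2 point(s)
  x = 5: RHS = 15, y in [7, 10]  -> 2 point(s)
  x = 6: RHS = 1, y in [1, 16]  -> 2 point(s)
  x = 8: RHS = 2, y in [6, 11]  -> 2 point(s)
  x = 10: RHS = 8, y in [5, 12]  -> 2 point(s)
  x = 11: RHS = 13, y in [8, 9]  -> 2 point(s)
  x = 12: RHS = 16, y in [4, 13]  -> 2 point(s)
  x = 16: RHS = 9, y in [3, 14]  -> 2 point(s)
Affine points: 20. Add the point at infinity: total = 21.

#E(F_17) = 21


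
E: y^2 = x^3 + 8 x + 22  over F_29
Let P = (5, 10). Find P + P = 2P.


Doubling: s = (3 x1^2 + a) / (2 y1)
s = (3*5^2 + 8) / (2*10) mod 29 = 23
x3 = s^2 - 2 x1 mod 29 = 23^2 - 2*5 = 26
y3 = s (x1 - x3) - y1 mod 29 = 23 * (5 - 26) - 10 = 0

2P = (26, 0)


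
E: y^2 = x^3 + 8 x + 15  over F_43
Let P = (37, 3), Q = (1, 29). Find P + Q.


P != Q, so use the chord formula.
s = (y2 - y1) / (x2 - x1) = (26) / (7) mod 43 = 16
x3 = s^2 - x1 - x2 mod 43 = 16^2 - 37 - 1 = 3
y3 = s (x1 - x3) - y1 mod 43 = 16 * (37 - 3) - 3 = 25

P + Q = (3, 25)


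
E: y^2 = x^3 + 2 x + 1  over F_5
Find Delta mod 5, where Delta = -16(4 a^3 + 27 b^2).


4 a^3 + 27 b^2 = 4*2^3 + 27*1^2 = 32 + 27 = 59
Delta = -16 * (59) = -944
Delta mod 5 = 1

Delta = 1 (mod 5)


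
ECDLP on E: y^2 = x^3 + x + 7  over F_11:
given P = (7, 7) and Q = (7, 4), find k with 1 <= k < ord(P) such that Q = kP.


Enumerate multiples of P until we hit Q = (7, 4):
  1P = (7, 7)
  2P = (1, 3)
  3P = (1, 8)
  4P = (7, 4)
Match found at i = 4.

k = 4


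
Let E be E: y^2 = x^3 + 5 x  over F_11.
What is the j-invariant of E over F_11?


Delta = -16(4 a^3 + 27 b^2) mod 11 = 8
-1728 * (4 a)^3 = -1728 * (4*5)^3 mod 11 = 8
j = 8 * 8^(-1) mod 11 = 1

j = 1 (mod 11)


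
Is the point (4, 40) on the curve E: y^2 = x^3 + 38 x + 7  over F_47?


Check whether y^2 = x^3 + 38 x + 7 (mod 47) for (x, y) = (4, 40).
LHS: y^2 = 40^2 mod 47 = 2
RHS: x^3 + 38 x + 7 = 4^3 + 38*4 + 7 mod 47 = 35
LHS != RHS

No, not on the curve


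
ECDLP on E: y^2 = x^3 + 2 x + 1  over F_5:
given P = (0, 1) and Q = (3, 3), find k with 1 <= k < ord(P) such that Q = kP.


Enumerate multiples of P until we hit Q = (3, 3):
  1P = (0, 1)
  2P = (1, 3)
  3P = (3, 3)
Match found at i = 3.

k = 3


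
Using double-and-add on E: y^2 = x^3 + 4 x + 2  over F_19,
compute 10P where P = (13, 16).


k = 10 = 1010_2 (binary, LSB first: 0101)
Double-and-add from P = (13, 16):
  bit 0 = 0: acc unchanged = O
  bit 1 = 1: acc = O + (10, 4) = (10, 4)
  bit 2 = 0: acc unchanged = (10, 4)
  bit 3 = 1: acc = (10, 4) + (9, 8) = (16, 1)

10P = (16, 1)


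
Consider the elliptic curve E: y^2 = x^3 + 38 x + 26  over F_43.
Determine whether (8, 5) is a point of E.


Check whether y^2 = x^3 + 38 x + 26 (mod 43) for (x, y) = (8, 5).
LHS: y^2 = 5^2 mod 43 = 25
RHS: x^3 + 38 x + 26 = 8^3 + 38*8 + 26 mod 43 = 25
LHS = RHS

Yes, on the curve


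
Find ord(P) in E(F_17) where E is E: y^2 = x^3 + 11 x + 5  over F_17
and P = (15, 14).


Compute successive multiples of P until we hit O:
  1P = (15, 14)
  2P = (5, 10)
  3P = (6, 10)
  4P = (9, 0)
  5P = (6, 7)
  6P = (5, 7)
  7P = (15, 3)
  8P = O

ord(P) = 8


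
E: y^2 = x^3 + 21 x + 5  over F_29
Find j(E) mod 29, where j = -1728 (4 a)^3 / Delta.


Delta = -16(4 a^3 + 27 b^2) mod 29 = 15
-1728 * (4 a)^3 = -1728 * (4*21)^3 mod 29 = 24
j = 24 * 15^(-1) mod 29 = 19

j = 19 (mod 29)


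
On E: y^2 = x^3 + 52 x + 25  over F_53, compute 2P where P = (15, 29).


Doubling: s = (3 x1^2 + a) / (2 y1)
s = (3*15^2 + 52) / (2*29) mod 53 = 50
x3 = s^2 - 2 x1 mod 53 = 50^2 - 2*15 = 32
y3 = s (x1 - x3) - y1 mod 53 = 50 * (15 - 32) - 29 = 22

2P = (32, 22)


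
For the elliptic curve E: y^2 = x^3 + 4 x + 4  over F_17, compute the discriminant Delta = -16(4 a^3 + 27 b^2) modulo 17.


4 a^3 + 27 b^2 = 4*4^3 + 27*4^2 = 256 + 432 = 688
Delta = -16 * (688) = -11008
Delta mod 17 = 8

Delta = 8 (mod 17)


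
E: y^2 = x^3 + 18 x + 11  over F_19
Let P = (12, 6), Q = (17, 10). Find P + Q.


P != Q, so use the chord formula.
s = (y2 - y1) / (x2 - x1) = (4) / (5) mod 19 = 16
x3 = s^2 - x1 - x2 mod 19 = 16^2 - 12 - 17 = 18
y3 = s (x1 - x3) - y1 mod 19 = 16 * (12 - 18) - 6 = 12

P + Q = (18, 12)


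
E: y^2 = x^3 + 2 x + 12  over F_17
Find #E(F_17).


For each x in F_17, count y with y^2 = x^3 + 2 x + 12 mod 17:
  x = 1: RHS = 15, y in [7, 10]  -> 2 point(s)
  x = 4: RHS = 16, y in [4, 13]  -> 2 point(s)
  x = 6: RHS = 2, y in [6, 11]  -> 2 point(s)
  x = 8: RHS = 13, y in [8, 9]  -> 2 point(s)
  x = 12: RHS = 13, y in [8, 9]  -> 2 point(s)
  x = 13: RHS = 8, y in [5, 12]  -> 2 point(s)
  x = 14: RHS = 13, y in [8, 9]  -> 2 point(s)
  x = 15: RHS = 0, y in [0]  -> 1 point(s)
  x = 16: RHS = 9, y in [3, 14]  -> 2 point(s)
Affine points: 17. Add the point at infinity: total = 18.

#E(F_17) = 18


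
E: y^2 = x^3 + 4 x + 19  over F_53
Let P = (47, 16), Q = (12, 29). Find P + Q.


P != Q, so use the chord formula.
s = (y2 - y1) / (x2 - x1) = (13) / (18) mod 53 = 39
x3 = s^2 - x1 - x2 mod 53 = 39^2 - 47 - 12 = 31
y3 = s (x1 - x3) - y1 mod 53 = 39 * (47 - 31) - 16 = 25

P + Q = (31, 25)


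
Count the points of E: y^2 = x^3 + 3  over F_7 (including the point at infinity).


For each x in F_7, count y with y^2 = x^3 + 0 x + 3 mod 7:
  x = 1: RHS = 4, y in [2, 5]  -> 2 point(s)
  x = 2: RHS = 4, y in [2, 5]  -> 2 point(s)
  x = 3: RHS = 2, y in [3, 4]  -> 2 point(s)
  x = 4: RHS = 4, y in [2, 5]  -> 2 point(s)
  x = 5: RHS = 2, y in [3, 4]  -> 2 point(s)
  x = 6: RHS = 2, y in [3, 4]  -> 2 point(s)
Affine points: 12. Add the point at infinity: total = 13.

#E(F_7) = 13


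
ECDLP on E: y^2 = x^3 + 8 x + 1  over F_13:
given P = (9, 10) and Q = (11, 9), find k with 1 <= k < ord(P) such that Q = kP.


Enumerate multiples of P until we hit Q = (11, 9):
  1P = (9, 10)
  2P = (7, 6)
  3P = (1, 6)
  4P = (0, 1)
  5P = (5, 7)
  6P = (2, 5)
  7P = (11, 9)
Match found at i = 7.

k = 7


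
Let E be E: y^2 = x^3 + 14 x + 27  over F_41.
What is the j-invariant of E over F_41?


Delta = -16(4 a^3 + 27 b^2) mod 41 = 21
-1728 * (4 a)^3 = -1728 * (4*14)^3 mod 41 = 4
j = 4 * 21^(-1) mod 41 = 8

j = 8 (mod 41)


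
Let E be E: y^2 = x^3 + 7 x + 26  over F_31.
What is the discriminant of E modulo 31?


4 a^3 + 27 b^2 = 4*7^3 + 27*26^2 = 1372 + 18252 = 19624
Delta = -16 * (19624) = -313984
Delta mod 31 = 15

Delta = 15 (mod 31)


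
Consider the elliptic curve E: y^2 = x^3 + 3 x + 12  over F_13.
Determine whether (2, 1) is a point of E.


Check whether y^2 = x^3 + 3 x + 12 (mod 13) for (x, y) = (2, 1).
LHS: y^2 = 1^2 mod 13 = 1
RHS: x^3 + 3 x + 12 = 2^3 + 3*2 + 12 mod 13 = 0
LHS != RHS

No, not on the curve


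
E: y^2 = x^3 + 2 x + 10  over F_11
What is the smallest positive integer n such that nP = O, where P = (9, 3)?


Compute successive multiples of P until we hit O:
  1P = (9, 3)
  2P = (7, 9)
  3P = (4, 4)
  4P = (2, 0)
  5P = (4, 7)
  6P = (7, 2)
  7P = (9, 8)
  8P = O

ord(P) = 8


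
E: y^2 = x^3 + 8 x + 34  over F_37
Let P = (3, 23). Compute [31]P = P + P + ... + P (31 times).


k = 31 = 11111_2 (binary, LSB first: 11111)
Double-and-add from P = (3, 23):
  bit 0 = 1: acc = O + (3, 23) = (3, 23)
  bit 1 = 1: acc = (3, 23) + (21, 18) = (2, 24)
  bit 2 = 1: acc = (2, 24) + (33, 7) = (9, 24)
  bit 3 = 1: acc = (9, 24) + (24, 29) = (0, 16)
  bit 4 = 1: acc = (0, 16) + (23, 29) = (26, 24)

31P = (26, 24)


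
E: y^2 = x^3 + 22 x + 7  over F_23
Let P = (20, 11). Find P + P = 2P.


Doubling: s = (3 x1^2 + a) / (2 y1)
s = (3*20^2 + 22) / (2*11) mod 23 = 20
x3 = s^2 - 2 x1 mod 23 = 20^2 - 2*20 = 15
y3 = s (x1 - x3) - y1 mod 23 = 20 * (20 - 15) - 11 = 20

2P = (15, 20)


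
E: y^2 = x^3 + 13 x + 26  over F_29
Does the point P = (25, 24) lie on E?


Check whether y^2 = x^3 + 13 x + 26 (mod 29) for (x, y) = (25, 24).
LHS: y^2 = 24^2 mod 29 = 25
RHS: x^3 + 13 x + 26 = 25^3 + 13*25 + 26 mod 29 = 26
LHS != RHS

No, not on the curve


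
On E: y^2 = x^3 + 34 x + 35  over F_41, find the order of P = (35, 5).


Compute successive multiples of P until we hit O:
  1P = (35, 5)
  2P = (7, 40)
  3P = (39, 0)
  4P = (7, 1)
  5P = (35, 36)
  6P = O

ord(P) = 6


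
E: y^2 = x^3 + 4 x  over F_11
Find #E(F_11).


For each x in F_11, count y with y^2 = x^3 + 4 x + 0 mod 11:
  x = 0: RHS = 0, y in [0]  -> 1 point(s)
  x = 1: RHS = 5, y in [4, 7]  -> 2 point(s)
  x = 2: RHS = 5, y in [4, 7]  -> 2 point(s)
  x = 4: RHS = 3, y in [5, 6]  -> 2 point(s)
  x = 6: RHS = 9, y in [3, 8]  -> 2 point(s)
  x = 8: RHS = 5, y in [4, 7]  -> 2 point(s)
Affine points: 11. Add the point at infinity: total = 12.

#E(F_11) = 12


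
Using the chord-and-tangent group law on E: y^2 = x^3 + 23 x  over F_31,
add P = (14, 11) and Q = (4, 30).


P != Q, so use the chord formula.
s = (y2 - y1) / (x2 - x1) = (19) / (21) mod 31 = 26
x3 = s^2 - x1 - x2 mod 31 = 26^2 - 14 - 4 = 7
y3 = s (x1 - x3) - y1 mod 31 = 26 * (14 - 7) - 11 = 16

P + Q = (7, 16)


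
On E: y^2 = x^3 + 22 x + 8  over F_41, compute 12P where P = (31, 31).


k = 12 = 1100_2 (binary, LSB first: 0011)
Double-and-add from P = (31, 31):
  bit 0 = 0: acc unchanged = O
  bit 1 = 0: acc unchanged = O
  bit 2 = 1: acc = O + (10, 30) = (10, 30)
  bit 3 = 1: acc = (10, 30) + (37, 26) = (15, 33)

12P = (15, 33)


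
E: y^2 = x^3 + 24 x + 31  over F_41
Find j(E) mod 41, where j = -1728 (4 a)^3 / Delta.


Delta = -16(4 a^3 + 27 b^2) mod 41 = 17
-1728 * (4 a)^3 = -1728 * (4*24)^3 mod 41 = 18
j = 18 * 17^(-1) mod 41 = 30

j = 30 (mod 41)


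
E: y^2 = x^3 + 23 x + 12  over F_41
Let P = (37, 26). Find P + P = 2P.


Doubling: s = (3 x1^2 + a) / (2 y1)
s = (3*37^2 + 23) / (2*26) mod 41 = 40
x3 = s^2 - 2 x1 mod 41 = 40^2 - 2*37 = 9
y3 = s (x1 - x3) - y1 mod 41 = 40 * (37 - 9) - 26 = 28

2P = (9, 28)


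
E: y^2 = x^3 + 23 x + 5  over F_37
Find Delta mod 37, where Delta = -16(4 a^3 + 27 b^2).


4 a^3 + 27 b^2 = 4*23^3 + 27*5^2 = 48668 + 675 = 49343
Delta = -16 * (49343) = -789488
Delta mod 37 = 18

Delta = 18 (mod 37)


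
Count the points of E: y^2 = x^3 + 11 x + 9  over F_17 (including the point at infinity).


For each x in F_17, count y with y^2 = x^3 + 11 x + 9 mod 17:
  x = 0: RHS = 9, y in [3, 14]  -> 2 point(s)
  x = 1: RHS = 4, y in [2, 15]  -> 2 point(s)
  x = 3: RHS = 1, y in [1, 16]  -> 2 point(s)
  x = 4: RHS = 15, y in [7, 10]  -> 2 point(s)
  x = 5: RHS = 2, y in [6, 11]  -> 2 point(s)
  x = 6: RHS = 2, y in [6, 11]  -> 2 point(s)
  x = 7: RHS = 4, y in [2, 15]  -> 2 point(s)
  x = 9: RHS = 4, y in [2, 15]  -> 2 point(s)
  x = 11: RHS = 16, y in [4, 13]  -> 2 point(s)
  x = 12: RHS = 16, y in [4, 13]  -> 2 point(s)
  x = 14: RHS = 0, y in [0]  -> 1 point(s)
  x = 15: RHS = 13, y in [8, 9]  -> 2 point(s)
Affine points: 23. Add the point at infinity: total = 24.

#E(F_17) = 24


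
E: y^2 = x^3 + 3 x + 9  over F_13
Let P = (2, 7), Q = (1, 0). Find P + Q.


P != Q, so use the chord formula.
s = (y2 - y1) / (x2 - x1) = (6) / (12) mod 13 = 7
x3 = s^2 - x1 - x2 mod 13 = 7^2 - 2 - 1 = 7
y3 = s (x1 - x3) - y1 mod 13 = 7 * (2 - 7) - 7 = 10

P + Q = (7, 10)


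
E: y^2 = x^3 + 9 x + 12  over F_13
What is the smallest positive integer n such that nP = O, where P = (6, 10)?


Compute successive multiples of P until we hit O:
  1P = (6, 10)
  2P = (1, 3)
  3P = (9, 4)
  4P = (2, 8)
  5P = (2, 5)
  6P = (9, 9)
  7P = (1, 10)
  8P = (6, 3)
  ... (continuing to 9P)
  9P = O

ord(P) = 9


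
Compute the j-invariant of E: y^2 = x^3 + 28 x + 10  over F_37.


Delta = -16(4 a^3 + 27 b^2) mod 37 = 15
-1728 * (4 a)^3 = -1728 * (4*28)^3 mod 37 = 11
j = 11 * 15^(-1) mod 37 = 18

j = 18 (mod 37)


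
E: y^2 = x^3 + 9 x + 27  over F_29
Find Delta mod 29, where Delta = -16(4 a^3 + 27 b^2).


4 a^3 + 27 b^2 = 4*9^3 + 27*27^2 = 2916 + 19683 = 22599
Delta = -16 * (22599) = -361584
Delta mod 29 = 17

Delta = 17 (mod 29)


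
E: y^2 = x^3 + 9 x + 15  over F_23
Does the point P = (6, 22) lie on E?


Check whether y^2 = x^3 + 9 x + 15 (mod 23) for (x, y) = (6, 22).
LHS: y^2 = 22^2 mod 23 = 1
RHS: x^3 + 9 x + 15 = 6^3 + 9*6 + 15 mod 23 = 9
LHS != RHS

No, not on the curve


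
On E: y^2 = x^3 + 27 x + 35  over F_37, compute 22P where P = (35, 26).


k = 22 = 10110_2 (binary, LSB first: 01101)
Double-and-add from P = (35, 26):
  bit 0 = 0: acc unchanged = O
  bit 1 = 1: acc = O + (30, 24) = (30, 24)
  bit 2 = 1: acc = (30, 24) + (15, 35) = (20, 18)
  bit 3 = 0: acc unchanged = (20, 18)
  bit 4 = 1: acc = (20, 18) + (10, 11) = (16, 7)

22P = (16, 7)


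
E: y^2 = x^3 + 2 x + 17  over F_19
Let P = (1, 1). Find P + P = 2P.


Doubling: s = (3 x1^2 + a) / (2 y1)
s = (3*1^2 + 2) / (2*1) mod 19 = 12
x3 = s^2 - 2 x1 mod 19 = 12^2 - 2*1 = 9
y3 = s (x1 - x3) - y1 mod 19 = 12 * (1 - 9) - 1 = 17

2P = (9, 17)


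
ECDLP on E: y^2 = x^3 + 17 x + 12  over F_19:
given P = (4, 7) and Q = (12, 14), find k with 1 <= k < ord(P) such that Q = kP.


Enumerate multiples of P until we hit Q = (12, 14):
  1P = (4, 7)
  2P = (9, 1)
  3P = (12, 14)
Match found at i = 3.

k = 3


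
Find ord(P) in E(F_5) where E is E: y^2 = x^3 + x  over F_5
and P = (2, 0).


Compute successive multiples of P until we hit O:
  1P = (2, 0)
  2P = O

ord(P) = 2


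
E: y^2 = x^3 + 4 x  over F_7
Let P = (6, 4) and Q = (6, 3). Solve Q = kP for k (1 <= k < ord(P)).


Enumerate multiples of P until we hit Q = (6, 3):
  1P = (6, 4)
  2P = (2, 3)
  3P = (3, 2)
  4P = (0, 0)
  5P = (3, 5)
  6P = (2, 4)
  7P = (6, 3)
Match found at i = 7.

k = 7


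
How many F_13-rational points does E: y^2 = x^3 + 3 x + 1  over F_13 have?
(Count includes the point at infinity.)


For each x in F_13, count y with y^2 = x^3 + 3 x + 1 mod 13:
  x = 0: RHS = 1, y in [1, 12]  -> 2 point(s)
  x = 4: RHS = 12, y in [5, 8]  -> 2 point(s)
  x = 6: RHS = 1, y in [1, 12]  -> 2 point(s)
  x = 7: RHS = 1, y in [1, 12]  -> 2 point(s)
  x = 8: RHS = 4, y in [2, 11]  -> 2 point(s)
  x = 9: RHS = 3, y in [4, 9]  -> 2 point(s)
  x = 10: RHS = 4, y in [2, 11]  -> 2 point(s)
  x = 11: RHS = 0, y in [0]  -> 1 point(s)
  x = 12: RHS = 10, y in [6, 7]  -> 2 point(s)
Affine points: 17. Add the point at infinity: total = 18.

#E(F_13) = 18


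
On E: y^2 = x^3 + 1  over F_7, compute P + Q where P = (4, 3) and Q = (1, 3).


P != Q, so use the chord formula.
s = (y2 - y1) / (x2 - x1) = (0) / (4) mod 7 = 0
x3 = s^2 - x1 - x2 mod 7 = 0^2 - 4 - 1 = 2
y3 = s (x1 - x3) - y1 mod 7 = 0 * (4 - 2) - 3 = 4

P + Q = (2, 4)


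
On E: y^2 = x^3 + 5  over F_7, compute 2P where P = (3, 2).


Doubling: s = (3 x1^2 + a) / (2 y1)
s = (3*3^2 + 0) / (2*2) mod 7 = 5
x3 = s^2 - 2 x1 mod 7 = 5^2 - 2*3 = 5
y3 = s (x1 - x3) - y1 mod 7 = 5 * (3 - 5) - 2 = 2

2P = (5, 2)


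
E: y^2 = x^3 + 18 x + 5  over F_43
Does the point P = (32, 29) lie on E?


Check whether y^2 = x^3 + 18 x + 5 (mod 43) for (x, y) = (32, 29).
LHS: y^2 = 29^2 mod 43 = 24
RHS: x^3 + 18 x + 5 = 32^3 + 18*32 + 5 mod 43 = 24
LHS = RHS

Yes, on the curve


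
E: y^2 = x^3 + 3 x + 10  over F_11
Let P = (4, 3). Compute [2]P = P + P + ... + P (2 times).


k = 2 = 10_2 (binary, LSB first: 01)
Double-and-add from P = (4, 3):
  bit 0 = 0: acc unchanged = O
  bit 1 = 1: acc = O + (1, 6) = (1, 6)

2P = (1, 6)


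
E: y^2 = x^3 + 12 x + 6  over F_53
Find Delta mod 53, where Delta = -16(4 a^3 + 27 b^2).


4 a^3 + 27 b^2 = 4*12^3 + 27*6^2 = 6912 + 972 = 7884
Delta = -16 * (7884) = -126144
Delta mod 53 = 49

Delta = 49 (mod 53)


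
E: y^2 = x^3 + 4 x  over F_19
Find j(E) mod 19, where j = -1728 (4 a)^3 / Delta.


Delta = -16(4 a^3 + 27 b^2) mod 19 = 8
-1728 * (4 a)^3 = -1728 * (4*4)^3 mod 19 = 11
j = 11 * 8^(-1) mod 19 = 18

j = 18 (mod 19)


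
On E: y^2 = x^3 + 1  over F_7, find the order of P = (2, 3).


Compute successive multiples of P until we hit O:
  1P = (2, 3)
  2P = (0, 1)
  3P = (6, 0)
  4P = (0, 6)
  5P = (2, 4)
  6P = O

ord(P) = 6


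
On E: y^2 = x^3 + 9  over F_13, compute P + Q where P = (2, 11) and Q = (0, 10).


P != Q, so use the chord formula.
s = (y2 - y1) / (x2 - x1) = (12) / (11) mod 13 = 7
x3 = s^2 - x1 - x2 mod 13 = 7^2 - 2 - 0 = 8
y3 = s (x1 - x3) - y1 mod 13 = 7 * (2 - 8) - 11 = 12

P + Q = (8, 12)


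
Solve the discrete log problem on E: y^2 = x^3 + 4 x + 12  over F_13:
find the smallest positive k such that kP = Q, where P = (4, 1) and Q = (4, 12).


Enumerate multiples of P until we hit Q = (4, 12):
  1P = (4, 1)
  2P = (5, 12)
  3P = (8, 7)
  4P = (0, 5)
  5P = (10, 5)
  6P = (11, 3)
  7P = (1, 11)
  8P = (9, 7)
  9P = (3, 8)
  10P = (3, 5)
  11P = (9, 6)
  12P = (1, 2)
  13P = (11, 10)
  14P = (10, 8)
  15P = (0, 8)
  16P = (8, 6)
  17P = (5, 1)
  18P = (4, 12)
Match found at i = 18.

k = 18


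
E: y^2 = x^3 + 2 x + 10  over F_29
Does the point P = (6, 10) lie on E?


Check whether y^2 = x^3 + 2 x + 10 (mod 29) for (x, y) = (6, 10).
LHS: y^2 = 10^2 mod 29 = 13
RHS: x^3 + 2 x + 10 = 6^3 + 2*6 + 10 mod 29 = 6
LHS != RHS

No, not on the curve


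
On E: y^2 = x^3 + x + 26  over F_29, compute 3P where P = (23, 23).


k = 3 = 11_2 (binary, LSB first: 11)
Double-and-add from P = (23, 23):
  bit 0 = 1: acc = O + (23, 23) = (23, 23)
  bit 1 = 1: acc = (23, 23) + (21, 12) = (8, 16)

3P = (8, 16)


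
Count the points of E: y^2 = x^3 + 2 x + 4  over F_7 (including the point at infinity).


For each x in F_7, count y with y^2 = x^3 + 2 x + 4 mod 7:
  x = 0: RHS = 4, y in [2, 5]  -> 2 point(s)
  x = 1: RHS = 0, y in [0]  -> 1 point(s)
  x = 2: RHS = 2, y in [3, 4]  -> 2 point(s)
  x = 3: RHS = 2, y in [3, 4]  -> 2 point(s)
  x = 6: RHS = 1, y in [1, 6]  -> 2 point(s)
Affine points: 9. Add the point at infinity: total = 10.

#E(F_7) = 10


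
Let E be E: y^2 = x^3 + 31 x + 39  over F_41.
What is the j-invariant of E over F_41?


Delta = -16(4 a^3 + 27 b^2) mod 41 = 34
-1728 * (4 a)^3 = -1728 * (4*31)^3 mod 41 = 35
j = 35 * 34^(-1) mod 41 = 36

j = 36 (mod 41)


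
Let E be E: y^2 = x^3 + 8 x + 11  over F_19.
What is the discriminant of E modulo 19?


4 a^3 + 27 b^2 = 4*8^3 + 27*11^2 = 2048 + 3267 = 5315
Delta = -16 * (5315) = -85040
Delta mod 19 = 4

Delta = 4 (mod 19)


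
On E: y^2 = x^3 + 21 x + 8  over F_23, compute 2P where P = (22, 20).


Doubling: s = (3 x1^2 + a) / (2 y1)
s = (3*22^2 + 21) / (2*20) mod 23 = 19
x3 = s^2 - 2 x1 mod 23 = 19^2 - 2*22 = 18
y3 = s (x1 - x3) - y1 mod 23 = 19 * (22 - 18) - 20 = 10

2P = (18, 10)


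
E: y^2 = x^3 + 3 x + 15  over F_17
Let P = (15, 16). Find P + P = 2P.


Doubling: s = (3 x1^2 + a) / (2 y1)
s = (3*15^2 + 3) / (2*16) mod 17 = 1
x3 = s^2 - 2 x1 mod 17 = 1^2 - 2*15 = 5
y3 = s (x1 - x3) - y1 mod 17 = 1 * (15 - 5) - 16 = 11

2P = (5, 11)


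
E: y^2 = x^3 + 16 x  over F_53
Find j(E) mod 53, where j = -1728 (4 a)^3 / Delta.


Delta = -16(4 a^3 + 27 b^2) mod 53 = 47
-1728 * (4 a)^3 = -1728 * (4*16)^3 mod 53 = 20
j = 20 * 47^(-1) mod 53 = 32

j = 32 (mod 53)


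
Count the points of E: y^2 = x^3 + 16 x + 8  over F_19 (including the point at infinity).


For each x in F_19, count y with y^2 = x^3 + 16 x + 8 mod 19:
  x = 1: RHS = 6, y in [5, 14]  -> 2 point(s)
  x = 3: RHS = 7, y in [8, 11]  -> 2 point(s)
  x = 5: RHS = 4, y in [2, 17]  -> 2 point(s)
  x = 6: RHS = 16, y in [4, 15]  -> 2 point(s)
  x = 7: RHS = 7, y in [8, 11]  -> 2 point(s)
  x = 9: RHS = 7, y in [8, 11]  -> 2 point(s)
  x = 10: RHS = 9, y in [3, 16]  -> 2 point(s)
  x = 12: RHS = 9, y in [3, 16]  -> 2 point(s)
  x = 13: RHS = 0, y in [0]  -> 1 point(s)
  x = 16: RHS = 9, y in [3, 16]  -> 2 point(s)
  x = 17: RHS = 6, y in [5, 14]  -> 2 point(s)
Affine points: 21. Add the point at infinity: total = 22.

#E(F_19) = 22


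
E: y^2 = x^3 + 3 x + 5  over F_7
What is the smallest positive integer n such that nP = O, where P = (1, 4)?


Compute successive multiples of P until we hit O:
  1P = (1, 4)
  2P = (6, 1)
  3P = (4, 2)
  4P = (4, 5)
  5P = (6, 6)
  6P = (1, 3)
  7P = O

ord(P) = 7


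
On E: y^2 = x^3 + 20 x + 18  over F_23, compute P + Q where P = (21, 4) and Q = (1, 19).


P != Q, so use the chord formula.
s = (y2 - y1) / (x2 - x1) = (15) / (3) mod 23 = 5
x3 = s^2 - x1 - x2 mod 23 = 5^2 - 21 - 1 = 3
y3 = s (x1 - x3) - y1 mod 23 = 5 * (21 - 3) - 4 = 17

P + Q = (3, 17)


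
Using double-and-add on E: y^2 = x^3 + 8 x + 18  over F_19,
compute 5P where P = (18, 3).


k = 5 = 101_2 (binary, LSB first: 101)
Double-and-add from P = (18, 3):
  bit 0 = 1: acc = O + (18, 3) = (18, 3)
  bit 1 = 0: acc unchanged = (18, 3)
  bit 2 = 1: acc = (18, 3) + (8, 10) = (18, 16)

5P = (18, 16)


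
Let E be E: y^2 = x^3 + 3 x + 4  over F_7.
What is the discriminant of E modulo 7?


4 a^3 + 27 b^2 = 4*3^3 + 27*4^2 = 108 + 432 = 540
Delta = -16 * (540) = -8640
Delta mod 7 = 5

Delta = 5 (mod 7)


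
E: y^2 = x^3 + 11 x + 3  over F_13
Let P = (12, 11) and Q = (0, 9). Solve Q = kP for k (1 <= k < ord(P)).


Enumerate multiples of P until we hit Q = (0, 9):
  1P = (12, 11)
  2P = (11, 5)
  3P = (0, 9)
Match found at i = 3.

k = 3


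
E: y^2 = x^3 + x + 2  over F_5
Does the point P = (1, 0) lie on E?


Check whether y^2 = x^3 + 1 x + 2 (mod 5) for (x, y) = (1, 0).
LHS: y^2 = 0^2 mod 5 = 0
RHS: x^3 + 1 x + 2 = 1^3 + 1*1 + 2 mod 5 = 4
LHS != RHS

No, not on the curve


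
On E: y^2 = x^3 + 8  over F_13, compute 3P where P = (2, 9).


k = 3 = 11_2 (binary, LSB first: 11)
Double-and-add from P = (2, 9):
  bit 0 = 1: acc = O + (2, 9) = (2, 9)
  bit 1 = 1: acc = (2, 9) + (8, 0) = (2, 4)

3P = (2, 4)


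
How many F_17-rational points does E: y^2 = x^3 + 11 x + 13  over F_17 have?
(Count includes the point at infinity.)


For each x in F_17, count y with y^2 = x^3 + 11 x + 13 mod 17:
  x = 0: RHS = 13, y in [8, 9]  -> 2 point(s)
  x = 1: RHS = 8, y in [5, 12]  -> 2 point(s)
  x = 2: RHS = 9, y in [3, 14]  -> 2 point(s)
  x = 4: RHS = 2, y in [6, 11]  -> 2 point(s)
  x = 7: RHS = 8, y in [5, 12]  -> 2 point(s)
  x = 8: RHS = 1, y in [1, 16]  -> 2 point(s)
  x = 9: RHS = 8, y in [5, 12]  -> 2 point(s)
  x = 10: RHS = 1, y in [1, 16]  -> 2 point(s)
  x = 14: RHS = 4, y in [2, 15]  -> 2 point(s)
  x = 15: RHS = 0, y in [0]  -> 1 point(s)
  x = 16: RHS = 1, y in [1, 16]  -> 2 point(s)
Affine points: 21. Add the point at infinity: total = 22.

#E(F_17) = 22


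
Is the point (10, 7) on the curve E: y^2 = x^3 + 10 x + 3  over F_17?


Check whether y^2 = x^3 + 10 x + 3 (mod 17) for (x, y) = (10, 7).
LHS: y^2 = 7^2 mod 17 = 15
RHS: x^3 + 10 x + 3 = 10^3 + 10*10 + 3 mod 17 = 15
LHS = RHS

Yes, on the curve


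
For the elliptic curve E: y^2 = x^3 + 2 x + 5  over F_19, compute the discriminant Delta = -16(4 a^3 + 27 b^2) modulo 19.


4 a^3 + 27 b^2 = 4*2^3 + 27*5^2 = 32 + 675 = 707
Delta = -16 * (707) = -11312
Delta mod 19 = 12

Delta = 12 (mod 19)


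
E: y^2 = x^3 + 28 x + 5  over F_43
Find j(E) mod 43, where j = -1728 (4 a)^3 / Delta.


Delta = -16(4 a^3 + 27 b^2) mod 43 = 4
-1728 * (4 a)^3 = -1728 * (4*28)^3 mod 43 = 2
j = 2 * 4^(-1) mod 43 = 22

j = 22 (mod 43)


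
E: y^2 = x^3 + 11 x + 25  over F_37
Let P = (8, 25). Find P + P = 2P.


Doubling: s = (3 x1^2 + a) / (2 y1)
s = (3*8^2 + 11) / (2*25) mod 37 = 27
x3 = s^2 - 2 x1 mod 37 = 27^2 - 2*8 = 10
y3 = s (x1 - x3) - y1 mod 37 = 27 * (8 - 10) - 25 = 32

2P = (10, 32)


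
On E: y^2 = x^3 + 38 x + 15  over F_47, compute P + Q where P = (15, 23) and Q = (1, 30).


P != Q, so use the chord formula.
s = (y2 - y1) / (x2 - x1) = (7) / (33) mod 47 = 23
x3 = s^2 - x1 - x2 mod 47 = 23^2 - 15 - 1 = 43
y3 = s (x1 - x3) - y1 mod 47 = 23 * (15 - 43) - 23 = 38

P + Q = (43, 38)


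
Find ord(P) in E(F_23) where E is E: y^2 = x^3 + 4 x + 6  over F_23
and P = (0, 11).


Compute successive multiples of P until we hit O:
  1P = (0, 11)
  2P = (16, 7)
  3P = (20, 17)
  4P = (7, 3)
  5P = (22, 1)
  6P = (9, 14)
  7P = (9, 9)
  8P = (22, 22)
  ... (continuing to 13P)
  13P = O

ord(P) = 13


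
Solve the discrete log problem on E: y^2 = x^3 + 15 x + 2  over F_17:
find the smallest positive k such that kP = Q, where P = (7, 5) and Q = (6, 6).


Enumerate multiples of P until we hit Q = (6, 6):
  1P = (7, 5)
  2P = (5, 7)
  3P = (6, 11)
  4P = (6, 6)
Match found at i = 4.

k = 4


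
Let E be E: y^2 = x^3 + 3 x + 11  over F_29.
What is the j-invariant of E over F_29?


Delta = -16(4 a^3 + 27 b^2) mod 29 = 27
-1728 * (4 a)^3 = -1728 * (4*3)^3 mod 29 = 1
j = 1 * 27^(-1) mod 29 = 14

j = 14 (mod 29)


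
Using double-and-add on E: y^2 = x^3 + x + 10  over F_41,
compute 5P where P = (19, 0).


k = 5 = 101_2 (binary, LSB first: 101)
Double-and-add from P = (19, 0):
  bit 0 = 1: acc = O + (19, 0) = (19, 0)
  bit 1 = 0: acc unchanged = (19, 0)
  bit 2 = 1: acc = (19, 0) + O = (19, 0)

5P = (19, 0)


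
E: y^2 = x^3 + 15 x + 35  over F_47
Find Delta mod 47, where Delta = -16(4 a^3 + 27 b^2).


4 a^3 + 27 b^2 = 4*15^3 + 27*35^2 = 13500 + 33075 = 46575
Delta = -16 * (46575) = -745200
Delta mod 47 = 32

Delta = 32 (mod 47)


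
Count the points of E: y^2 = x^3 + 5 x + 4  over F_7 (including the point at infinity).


For each x in F_7, count y with y^2 = x^3 + 5 x + 4 mod 7:
  x = 0: RHS = 4, y in [2, 5]  -> 2 point(s)
  x = 2: RHS = 1, y in [1, 6]  -> 2 point(s)
  x = 3: RHS = 4, y in [2, 5]  -> 2 point(s)
  x = 4: RHS = 4, y in [2, 5]  -> 2 point(s)
  x = 5: RHS = 0, y in [0]  -> 1 point(s)
Affine points: 9. Add the point at infinity: total = 10.

#E(F_7) = 10


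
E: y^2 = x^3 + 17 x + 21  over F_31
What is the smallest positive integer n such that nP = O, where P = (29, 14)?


Compute successive multiples of P until we hit O:
  1P = (29, 14)
  2P = (1, 15)
  3P = (8, 24)
  4P = (26, 20)
  5P = (11, 12)
  6P = (9, 2)
  7P = (7, 24)
  8P = (28, 25)
  ... (continuing to 26P)
  26P = O

ord(P) = 26


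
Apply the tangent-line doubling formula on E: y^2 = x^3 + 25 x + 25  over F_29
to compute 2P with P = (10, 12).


Doubling: s = (3 x1^2 + a) / (2 y1)
s = (3*10^2 + 25) / (2*12) mod 29 = 22
x3 = s^2 - 2 x1 mod 29 = 22^2 - 2*10 = 0
y3 = s (x1 - x3) - y1 mod 29 = 22 * (10 - 0) - 12 = 5

2P = (0, 5)


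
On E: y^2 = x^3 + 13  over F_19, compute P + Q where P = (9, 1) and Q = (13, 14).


P != Q, so use the chord formula.
s = (y2 - y1) / (x2 - x1) = (13) / (4) mod 19 = 8
x3 = s^2 - x1 - x2 mod 19 = 8^2 - 9 - 13 = 4
y3 = s (x1 - x3) - y1 mod 19 = 8 * (9 - 4) - 1 = 1

P + Q = (4, 1)


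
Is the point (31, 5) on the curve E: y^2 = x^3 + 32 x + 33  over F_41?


Check whether y^2 = x^3 + 32 x + 33 (mod 41) for (x, y) = (31, 5).
LHS: y^2 = 5^2 mod 41 = 25
RHS: x^3 + 32 x + 33 = 31^3 + 32*31 + 33 mod 41 = 25
LHS = RHS

Yes, on the curve


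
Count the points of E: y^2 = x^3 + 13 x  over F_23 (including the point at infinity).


For each x in F_23, count y with y^2 = x^3 + 13 x + 0 mod 23:
  x = 0: RHS = 0, y in [0]  -> 1 point(s)
  x = 4: RHS = 1, y in [1, 22]  -> 2 point(s)
  x = 5: RHS = 6, y in [11, 12]  -> 2 point(s)
  x = 6: RHS = 18, y in [8, 15]  -> 2 point(s)
  x = 8: RHS = 18, y in [8, 15]  -> 2 point(s)
  x = 9: RHS = 18, y in [8, 15]  -> 2 point(s)
  x = 10: RHS = 3, y in [7, 16]  -> 2 point(s)
  x = 11: RHS = 2, y in [5, 18]  -> 2 point(s)
  x = 16: RHS = 3, y in [7, 16]  -> 2 point(s)
  x = 20: RHS = 3, y in [7, 16]  -> 2 point(s)
  x = 21: RHS = 12, y in [9, 14]  -> 2 point(s)
  x = 22: RHS = 9, y in [3, 20]  -> 2 point(s)
Affine points: 23. Add the point at infinity: total = 24.

#E(F_23) = 24


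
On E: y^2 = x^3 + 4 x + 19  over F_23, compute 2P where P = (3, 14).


Doubling: s = (3 x1^2 + a) / (2 y1)
s = (3*3^2 + 4) / (2*14) mod 23 = 20
x3 = s^2 - 2 x1 mod 23 = 20^2 - 2*3 = 3
y3 = s (x1 - x3) - y1 mod 23 = 20 * (3 - 3) - 14 = 9

2P = (3, 9)


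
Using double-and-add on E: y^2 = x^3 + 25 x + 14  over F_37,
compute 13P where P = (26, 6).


k = 13 = 1101_2 (binary, LSB first: 1011)
Double-and-add from P = (26, 6):
  bit 0 = 1: acc = O + (26, 6) = (26, 6)
  bit 1 = 0: acc unchanged = (26, 6)
  bit 2 = 1: acc = (26, 6) + (4, 17) = (35, 17)
  bit 3 = 1: acc = (35, 17) + (25, 13) = (26, 31)

13P = (26, 31)


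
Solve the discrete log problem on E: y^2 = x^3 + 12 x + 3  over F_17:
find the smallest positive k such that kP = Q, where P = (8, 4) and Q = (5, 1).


Enumerate multiples of P until we hit Q = (5, 1):
  1P = (8, 4)
  2P = (1, 13)
  3P = (10, 1)
  4P = (14, 5)
  5P = (4, 8)
  6P = (6, 11)
  7P = (11, 15)
  8P = (2, 1)
  9P = (3, 7)
  10P = (5, 1)
Match found at i = 10.

k = 10


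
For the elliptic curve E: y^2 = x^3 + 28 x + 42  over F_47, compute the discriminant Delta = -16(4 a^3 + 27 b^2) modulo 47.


4 a^3 + 27 b^2 = 4*28^3 + 27*42^2 = 87808 + 47628 = 135436
Delta = -16 * (135436) = -2166976
Delta mod 47 = 6

Delta = 6 (mod 47)


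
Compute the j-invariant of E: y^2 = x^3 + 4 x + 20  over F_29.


Delta = -16(4 a^3 + 27 b^2) mod 29 = 4
-1728 * (4 a)^3 = -1728 * (4*4)^3 mod 29 = 26
j = 26 * 4^(-1) mod 29 = 21

j = 21 (mod 29)


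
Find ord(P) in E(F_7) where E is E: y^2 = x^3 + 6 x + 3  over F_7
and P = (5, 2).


Compute successive multiples of P until we hit O:
  1P = (5, 2)
  2P = (5, 5)
  3P = O

ord(P) = 3


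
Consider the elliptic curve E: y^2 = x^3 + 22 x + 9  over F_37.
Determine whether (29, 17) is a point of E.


Check whether y^2 = x^3 + 22 x + 9 (mod 37) for (x, y) = (29, 17).
LHS: y^2 = 17^2 mod 37 = 30
RHS: x^3 + 22 x + 9 = 29^3 + 22*29 + 9 mod 37 = 24
LHS != RHS

No, not on the curve


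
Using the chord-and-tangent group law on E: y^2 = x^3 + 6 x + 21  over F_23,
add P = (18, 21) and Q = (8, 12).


P != Q, so use the chord formula.
s = (y2 - y1) / (x2 - x1) = (14) / (13) mod 23 = 17
x3 = s^2 - x1 - x2 mod 23 = 17^2 - 18 - 8 = 10
y3 = s (x1 - x3) - y1 mod 23 = 17 * (18 - 10) - 21 = 0

P + Q = (10, 0)


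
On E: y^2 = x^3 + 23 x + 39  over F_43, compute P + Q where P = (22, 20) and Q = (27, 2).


P != Q, so use the chord formula.
s = (y2 - y1) / (x2 - x1) = (25) / (5) mod 43 = 5
x3 = s^2 - x1 - x2 mod 43 = 5^2 - 22 - 27 = 19
y3 = s (x1 - x3) - y1 mod 43 = 5 * (22 - 19) - 20 = 38

P + Q = (19, 38)


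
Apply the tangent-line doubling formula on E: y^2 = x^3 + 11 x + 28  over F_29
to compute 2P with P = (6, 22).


Doubling: s = (3 x1^2 + a) / (2 y1)
s = (3*6^2 + 11) / (2*22) mod 29 = 6
x3 = s^2 - 2 x1 mod 29 = 6^2 - 2*6 = 24
y3 = s (x1 - x3) - y1 mod 29 = 6 * (6 - 24) - 22 = 15

2P = (24, 15)


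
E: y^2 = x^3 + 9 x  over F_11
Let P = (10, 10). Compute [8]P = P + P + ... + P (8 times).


k = 8 = 1000_2 (binary, LSB first: 0001)
Double-and-add from P = (10, 10):
  bit 0 = 0: acc unchanged = O
  bit 1 = 0: acc unchanged = O
  bit 2 = 0: acc unchanged = O
  bit 3 = 1: acc = O + (4, 10) = (4, 10)

8P = (4, 10)


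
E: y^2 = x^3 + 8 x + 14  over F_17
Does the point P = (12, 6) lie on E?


Check whether y^2 = x^3 + 8 x + 14 (mod 17) for (x, y) = (12, 6).
LHS: y^2 = 6^2 mod 17 = 2
RHS: x^3 + 8 x + 14 = 12^3 + 8*12 + 14 mod 17 = 2
LHS = RHS

Yes, on the curve


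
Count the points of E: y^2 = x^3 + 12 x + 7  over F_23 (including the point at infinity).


For each x in F_23, count y with y^2 = x^3 + 12 x + 7 mod 23:
  x = 2: RHS = 16, y in [4, 19]  -> 2 point(s)
  x = 3: RHS = 1, y in [1, 22]  -> 2 point(s)
  x = 4: RHS = 4, y in [2, 21]  -> 2 point(s)
  x = 5: RHS = 8, y in [10, 13]  -> 2 point(s)
  x = 9: RHS = 16, y in [4, 19]  -> 2 point(s)
  x = 10: RHS = 0, y in [0]  -> 1 point(s)
  x = 12: RHS = 16, y in [4, 19]  -> 2 point(s)
  x = 17: RHS = 18, y in [8, 15]  -> 2 point(s)
  x = 18: RHS = 6, y in [11, 12]  -> 2 point(s)
  x = 20: RHS = 13, y in [6, 17]  -> 2 point(s)
Affine points: 19. Add the point at infinity: total = 20.

#E(F_23) = 20


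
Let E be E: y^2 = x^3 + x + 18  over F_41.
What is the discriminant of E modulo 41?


4 a^3 + 27 b^2 = 4*1^3 + 27*18^2 = 4 + 8748 = 8752
Delta = -16 * (8752) = -140032
Delta mod 41 = 24

Delta = 24 (mod 41)


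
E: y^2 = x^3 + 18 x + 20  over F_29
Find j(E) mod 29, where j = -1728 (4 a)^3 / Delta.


Delta = -16(4 a^3 + 27 b^2) mod 29 = 22
-1728 * (4 a)^3 = -1728 * (4*18)^3 mod 29 = 13
j = 13 * 22^(-1) mod 29 = 23

j = 23 (mod 29)


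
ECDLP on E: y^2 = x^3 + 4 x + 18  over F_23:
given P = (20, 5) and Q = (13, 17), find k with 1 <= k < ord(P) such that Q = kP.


Enumerate multiples of P until we hit Q = (13, 17):
  1P = (20, 5)
  2P = (14, 9)
  3P = (15, 7)
  4P = (13, 6)
  5P = (21, 5)
  6P = (5, 18)
  7P = (1, 0)
  8P = (5, 5)
  9P = (21, 18)
  10P = (13, 17)
Match found at i = 10.

k = 10


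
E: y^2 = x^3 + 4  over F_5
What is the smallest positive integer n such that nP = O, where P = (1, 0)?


Compute successive multiples of P until we hit O:
  1P = (1, 0)
  2P = O

ord(P) = 2


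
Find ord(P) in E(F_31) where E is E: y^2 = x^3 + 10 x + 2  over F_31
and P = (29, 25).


Compute successive multiples of P until we hit O:
  1P = (29, 25)
  2P = (22, 19)
  3P = (13, 2)
  4P = (28, 21)
  5P = (21, 7)
  6P = (19, 13)
  7P = (8, 25)
  8P = (25, 6)
  ... (continuing to 26P)
  26P = O

ord(P) = 26


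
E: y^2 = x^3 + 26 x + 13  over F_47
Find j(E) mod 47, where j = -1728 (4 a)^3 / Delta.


Delta = -16(4 a^3 + 27 b^2) mod 47 = 17
-1728 * (4 a)^3 = -1728 * (4*26)^3 mod 47 = 2
j = 2 * 17^(-1) mod 47 = 25

j = 25 (mod 47)


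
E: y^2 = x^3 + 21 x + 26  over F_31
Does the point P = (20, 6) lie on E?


Check whether y^2 = x^3 + 21 x + 26 (mod 31) for (x, y) = (20, 6).
LHS: y^2 = 6^2 mod 31 = 5
RHS: x^3 + 21 x + 26 = 20^3 + 21*20 + 26 mod 31 = 14
LHS != RHS

No, not on the curve


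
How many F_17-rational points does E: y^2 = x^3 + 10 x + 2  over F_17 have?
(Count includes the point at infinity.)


For each x in F_17, count y with y^2 = x^3 + 10 x + 2 mod 17:
  x = 0: RHS = 2, y in [6, 11]  -> 2 point(s)
  x = 1: RHS = 13, y in [8, 9]  -> 2 point(s)
  x = 2: RHS = 13, y in [8, 9]  -> 2 point(s)
  x = 3: RHS = 8, y in [5, 12]  -> 2 point(s)
  x = 4: RHS = 4, y in [2, 15]  -> 2 point(s)
  x = 8: RHS = 16, y in [4, 13]  -> 2 point(s)
  x = 11: RHS = 15, y in [7, 10]  -> 2 point(s)
  x = 13: RHS = 0, y in [0]  -> 1 point(s)
  x = 14: RHS = 13, y in [8, 9]  -> 2 point(s)
  x = 15: RHS = 8, y in [5, 12]  -> 2 point(s)
  x = 16: RHS = 8, y in [5, 12]  -> 2 point(s)
Affine points: 21. Add the point at infinity: total = 22.

#E(F_17) = 22


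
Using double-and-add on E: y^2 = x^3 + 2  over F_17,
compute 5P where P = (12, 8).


k = 5 = 101_2 (binary, LSB first: 101)
Double-and-add from P = (12, 8):
  bit 0 = 1: acc = O + (12, 8) = (12, 8)
  bit 1 = 0: acc unchanged = (12, 8)
  bit 2 = 1: acc = (12, 8) + (10, 13) = (14, 14)

5P = (14, 14)


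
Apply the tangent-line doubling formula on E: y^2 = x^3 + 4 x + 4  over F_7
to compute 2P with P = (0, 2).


Doubling: s = (3 x1^2 + a) / (2 y1)
s = (3*0^2 + 4) / (2*2) mod 7 = 1
x3 = s^2 - 2 x1 mod 7 = 1^2 - 2*0 = 1
y3 = s (x1 - x3) - y1 mod 7 = 1 * (0 - 1) - 2 = 4

2P = (1, 4)


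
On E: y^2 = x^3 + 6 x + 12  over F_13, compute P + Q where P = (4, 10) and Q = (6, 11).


P != Q, so use the chord formula.
s = (y2 - y1) / (x2 - x1) = (1) / (2) mod 13 = 7
x3 = s^2 - x1 - x2 mod 13 = 7^2 - 4 - 6 = 0
y3 = s (x1 - x3) - y1 mod 13 = 7 * (4 - 0) - 10 = 5

P + Q = (0, 5)


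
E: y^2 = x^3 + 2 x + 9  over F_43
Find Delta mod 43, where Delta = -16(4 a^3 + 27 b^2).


4 a^3 + 27 b^2 = 4*2^3 + 27*9^2 = 32 + 2187 = 2219
Delta = -16 * (2219) = -35504
Delta mod 43 = 14

Delta = 14 (mod 43)


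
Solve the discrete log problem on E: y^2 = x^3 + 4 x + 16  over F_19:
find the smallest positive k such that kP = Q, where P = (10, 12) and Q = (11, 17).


Enumerate multiples of P until we hit Q = (11, 17):
  1P = (10, 12)
  2P = (18, 7)
  3P = (0, 15)
  4P = (7, 8)
  5P = (8, 16)
  6P = (5, 16)
  7P = (13, 17)
  8P = (3, 6)
  9P = (11, 17)
Match found at i = 9.

k = 9


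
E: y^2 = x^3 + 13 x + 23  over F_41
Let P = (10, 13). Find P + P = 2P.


Doubling: s = (3 x1^2 + a) / (2 y1)
s = (3*10^2 + 13) / (2*13) mod 41 = 1
x3 = s^2 - 2 x1 mod 41 = 1^2 - 2*10 = 22
y3 = s (x1 - x3) - y1 mod 41 = 1 * (10 - 22) - 13 = 16

2P = (22, 16)


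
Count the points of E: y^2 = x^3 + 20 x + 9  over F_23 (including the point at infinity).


For each x in F_23, count y with y^2 = x^3 + 20 x + 9 mod 23:
  x = 0: RHS = 9, y in [3, 20]  -> 2 point(s)
  x = 3: RHS = 4, y in [2, 21]  -> 2 point(s)
  x = 5: RHS = 4, y in [2, 21]  -> 2 point(s)
  x = 6: RHS = 0, y in [0]  -> 1 point(s)
  x = 7: RHS = 9, y in [3, 20]  -> 2 point(s)
  x = 10: RHS = 13, y in [6, 17]  -> 2 point(s)
  x = 15: RHS = 4, y in [2, 21]  -> 2 point(s)
  x = 16: RHS = 9, y in [3, 20]  -> 2 point(s)
  x = 17: RHS = 18, y in [8, 15]  -> 2 point(s)
  x = 19: RHS = 3, y in [7, 16]  -> 2 point(s)
Affine points: 19. Add the point at infinity: total = 20.

#E(F_23) = 20
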